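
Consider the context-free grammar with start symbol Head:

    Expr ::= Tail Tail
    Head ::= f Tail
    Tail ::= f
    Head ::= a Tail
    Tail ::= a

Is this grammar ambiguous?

Unambiguous

(Expr is unreachable from Head, so its rules don't affect L(Head).) Each reachable nonterminal has at most one production per leading terminal, and all productions are right-linear; the derivation is determined token-by-token.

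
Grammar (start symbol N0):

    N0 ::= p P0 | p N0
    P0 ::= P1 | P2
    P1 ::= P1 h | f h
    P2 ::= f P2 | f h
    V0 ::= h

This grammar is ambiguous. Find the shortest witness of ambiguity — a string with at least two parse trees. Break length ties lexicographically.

length 3: p f h has 2 parse trees

Two derivations of p f h:
  N0 ⇒ p P0 ⇒ p P1 ⇒ p f h
  N0 ⇒ p P0 ⇒ p P2 ⇒ p f h

p f h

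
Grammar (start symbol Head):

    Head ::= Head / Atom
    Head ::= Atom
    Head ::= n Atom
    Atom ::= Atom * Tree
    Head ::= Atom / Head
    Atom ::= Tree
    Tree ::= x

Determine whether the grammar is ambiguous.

Witness: x / x

Derivation 1: Head ⇒ Head / Atom ⇒ Atom / Atom ⇒ Tree / Atom ⇒ x / Atom ⇒ x / Tree ⇒ x / x
Derivation 2: Head ⇒ Atom / Head ⇒ Tree / Head ⇒ x / Head ⇒ x / Atom ⇒ x / Tree ⇒ x / x

Two distinct leftmost derivations for the same string.

Ambiguous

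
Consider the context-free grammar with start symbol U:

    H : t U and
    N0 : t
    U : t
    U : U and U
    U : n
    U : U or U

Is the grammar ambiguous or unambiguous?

Ambiguous

Witness: n and n and n

Derivation 1: U ⇒ U and U ⇒ U and U and U ⇒ n and U and U ⇒ n and n and U ⇒ n and n and n
Derivation 2: U ⇒ U and U ⇒ n and U ⇒ n and U and U ⇒ n and n and U ⇒ n and n and n

Two distinct leftmost derivations for the same string.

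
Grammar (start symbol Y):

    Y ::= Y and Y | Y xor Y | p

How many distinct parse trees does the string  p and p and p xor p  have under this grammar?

5

Parse trees for p and p and p xor p:
  [Y [Y p] and [Y [Y p] and [Y [Y p] xor [Y p]]]]
  [Y [Y p] and [Y [Y [Y p] and [Y p]] xor [Y p]]]
  [Y [Y [Y p] and [Y p]] and [Y [Y p] xor [Y p]]]
  [Y [Y [Y p] and [Y [Y p] and [Y p]]] xor [Y p]]
  [Y [Y [Y [Y p] and [Y p]] and [Y p]] xor [Y p]]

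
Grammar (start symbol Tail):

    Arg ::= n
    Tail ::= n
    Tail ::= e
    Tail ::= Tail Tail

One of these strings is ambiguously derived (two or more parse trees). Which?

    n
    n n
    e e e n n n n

e e e n n n n

n: 1 tree
n n: 1 tree
e e e n n n n: 132 trees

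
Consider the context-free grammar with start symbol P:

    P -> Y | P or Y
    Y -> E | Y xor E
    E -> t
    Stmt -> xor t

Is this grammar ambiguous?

(Stmt is unreachable from P, so its rules don't affect L(P).) This is a standard precedence ladder (P over Y over E), with each level left-recursive on its own operator ('or' at P, 'xor' at Y). That structure is LR(1), hence unambiguous.

Unambiguous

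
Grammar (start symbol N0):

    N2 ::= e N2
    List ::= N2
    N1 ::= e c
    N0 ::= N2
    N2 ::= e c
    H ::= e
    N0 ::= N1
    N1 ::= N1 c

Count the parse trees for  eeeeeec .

1

Parse trees for eeeeeec:
  [N0 [N2 e [N2 e [N2 e [N2 e [N2 e [N2 e c]]]]]]]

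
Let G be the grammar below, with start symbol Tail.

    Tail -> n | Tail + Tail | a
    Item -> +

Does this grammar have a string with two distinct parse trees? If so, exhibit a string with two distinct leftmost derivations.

Witness: a + a + a

Derivation 1: Tail ⇒ Tail + Tail ⇒ Tail + Tail + Tail ⇒ a + Tail + Tail ⇒ a + a + Tail ⇒ a + a + a
Derivation 2: Tail ⇒ Tail + Tail ⇒ a + Tail ⇒ a + Tail + Tail ⇒ a + a + Tail ⇒ a + a + a

Two distinct leftmost derivations for the same string.

Ambiguous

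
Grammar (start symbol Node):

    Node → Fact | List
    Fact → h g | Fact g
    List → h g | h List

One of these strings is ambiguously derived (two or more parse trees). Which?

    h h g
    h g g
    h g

h h g: 1 tree
h g g: 1 tree
h g: 2 trees

h g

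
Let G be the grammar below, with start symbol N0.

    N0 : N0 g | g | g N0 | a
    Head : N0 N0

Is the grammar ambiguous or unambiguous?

Ambiguous

Witness: g g

Derivation 1: N0 ⇒ N0 g ⇒ g g
Derivation 2: N0 ⇒ g N0 ⇒ g g

Two distinct leftmost derivations for the same string.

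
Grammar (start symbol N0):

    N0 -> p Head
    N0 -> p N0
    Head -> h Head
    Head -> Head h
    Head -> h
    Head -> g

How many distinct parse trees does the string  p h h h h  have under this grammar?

8

Parse trees for p h h h h:
  [N0 p [Head h [Head h [Head h [Head h]]]]]
  [N0 p [Head h [Head h [Head [Head h] h]]]]
  [N0 p [Head h [Head [Head h [Head h]] h]]]
  [N0 p [Head h [Head [Head [Head h] h] h]]]
  [N0 p [Head [Head h [Head h [Head h]]] h]]
  [N0 p [Head [Head h [Head [Head h] h]] h]]
  [N0 p [Head [Head [Head h [Head h]] h] h]]
  [N0 p [Head [Head [Head [Head h] h] h] h]]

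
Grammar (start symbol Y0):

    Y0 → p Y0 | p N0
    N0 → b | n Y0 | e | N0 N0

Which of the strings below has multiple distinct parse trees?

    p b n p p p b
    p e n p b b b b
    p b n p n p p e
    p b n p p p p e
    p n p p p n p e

p e n p b b b b

p b n p p p b: 1 tree
p e n p b b b b: 28 trees
p b n p n p p e: 1 tree
p b n p p p p e: 1 tree
p n p p p n p e: 1 tree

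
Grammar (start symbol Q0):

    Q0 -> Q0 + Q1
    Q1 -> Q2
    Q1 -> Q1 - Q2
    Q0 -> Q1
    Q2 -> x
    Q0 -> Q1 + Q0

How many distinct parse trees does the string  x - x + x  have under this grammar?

Parse trees for x - x + x:
  [Q0 [Q0 [Q1 [Q1 [Q2 x]] - [Q2 x]]] + [Q1 [Q2 x]]]
  [Q0 [Q1 [Q1 [Q2 x]] - [Q2 x]] + [Q0 [Q1 [Q2 x]]]]

2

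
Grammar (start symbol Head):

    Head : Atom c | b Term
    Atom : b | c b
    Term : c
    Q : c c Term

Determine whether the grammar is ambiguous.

Witness: b c

Derivation 1: Head ⇒ Atom c ⇒ b c
Derivation 2: Head ⇒ b Term ⇒ b c

Two distinct leftmost derivations for the same string.

Ambiguous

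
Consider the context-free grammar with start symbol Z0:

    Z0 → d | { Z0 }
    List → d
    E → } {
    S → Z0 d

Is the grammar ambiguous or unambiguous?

Only Z0 is reachable from Z0; ignoring the rest: Each string is a nest of matched brackets around a single atom. An opening bracket forces the recursive rule; an atom forces the base rule.

Unambiguous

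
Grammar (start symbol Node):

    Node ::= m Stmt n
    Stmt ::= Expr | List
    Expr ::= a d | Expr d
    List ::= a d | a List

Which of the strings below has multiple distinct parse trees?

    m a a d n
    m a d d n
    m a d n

m a d n

m a a d n: 1 tree
m a d d n: 1 tree
m a d n: 2 trees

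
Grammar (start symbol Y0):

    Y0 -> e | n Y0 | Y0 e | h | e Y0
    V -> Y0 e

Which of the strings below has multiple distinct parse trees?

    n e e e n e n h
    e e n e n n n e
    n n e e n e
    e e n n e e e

n e e e n e n h: 1 tree
e e n e n n n e: 1 tree
n n e e n e: 1 tree
e e n n e e e: 22 trees

e e n n e e e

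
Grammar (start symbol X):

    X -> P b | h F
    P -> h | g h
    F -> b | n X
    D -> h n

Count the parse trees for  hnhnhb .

Parse trees for hnhnhb:
  [X h [F n [X h [F n [X [P h] b]]]]]
  [X h [F n [X h [F n [X h [F b]]]]]]

2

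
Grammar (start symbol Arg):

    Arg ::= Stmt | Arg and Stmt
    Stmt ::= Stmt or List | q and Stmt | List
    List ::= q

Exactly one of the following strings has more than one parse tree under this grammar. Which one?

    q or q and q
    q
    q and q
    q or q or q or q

q or q and q: 1 tree
q: 1 tree
q and q: 2 trees
q or q or q or q: 1 tree

q and q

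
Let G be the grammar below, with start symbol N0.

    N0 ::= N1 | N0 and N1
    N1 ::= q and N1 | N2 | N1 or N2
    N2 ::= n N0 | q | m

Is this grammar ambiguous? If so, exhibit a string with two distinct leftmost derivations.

Ambiguous

Witness: q and m

Derivation 1: N0 ⇒ N1 ⇒ q and N1 ⇒ q and N2 ⇒ q and m
Derivation 2: N0 ⇒ N0 and N1 ⇒ N1 and N1 ⇒ N2 and N1 ⇒ q and N1 ⇒ q and N2 ⇒ q and m

Two distinct leftmost derivations for the same string.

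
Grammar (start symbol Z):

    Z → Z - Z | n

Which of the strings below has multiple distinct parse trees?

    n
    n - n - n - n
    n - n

n - n - n - n

n: 1 tree
n - n - n - n: 5 trees
n - n: 1 tree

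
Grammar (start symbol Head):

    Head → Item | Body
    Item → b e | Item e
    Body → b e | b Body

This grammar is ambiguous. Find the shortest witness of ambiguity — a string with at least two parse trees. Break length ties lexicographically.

b e

length 2: b e has 2 parse trees

Two derivations of b e:
  Head ⇒ Item ⇒ b e
  Head ⇒ Body ⇒ b e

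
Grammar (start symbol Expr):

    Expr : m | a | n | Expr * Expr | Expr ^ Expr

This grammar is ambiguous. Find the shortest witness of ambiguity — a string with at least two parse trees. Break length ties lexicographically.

length 1: no string has ≥2 trees
length 3: no string has ≥2 trees
length 5: a * a * a has 2 parse trees

Two derivations of a * a * a:
  Expr ⇒ Expr * Expr ⇒ a * Expr ⇒ a * Expr * Expr ⇒ a * a * Expr ⇒ a * a * a
  Expr ⇒ Expr * Expr ⇒ Expr * Expr * Expr ⇒ a * Expr * Expr ⇒ a * a * Expr ⇒ a * a * a

a * a * a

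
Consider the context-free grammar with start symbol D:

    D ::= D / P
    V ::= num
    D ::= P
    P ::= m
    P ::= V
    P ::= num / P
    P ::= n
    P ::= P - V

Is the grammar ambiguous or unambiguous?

Ambiguous

Witness: num / m

Derivation 1: D ⇒ D / P ⇒ P / P ⇒ V / P ⇒ num / P ⇒ num / m
Derivation 2: D ⇒ P ⇒ num / P ⇒ num / m

Two distinct leftmost derivations for the same string.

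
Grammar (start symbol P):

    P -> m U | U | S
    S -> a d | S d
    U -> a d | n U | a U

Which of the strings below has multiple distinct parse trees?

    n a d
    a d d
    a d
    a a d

n a d: 1 tree
a d d: 1 tree
a d: 2 trees
a a d: 1 tree

a d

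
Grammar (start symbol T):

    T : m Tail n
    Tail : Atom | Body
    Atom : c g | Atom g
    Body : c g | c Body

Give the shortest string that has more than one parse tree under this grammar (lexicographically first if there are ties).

length 4: m c g n has 2 parse trees

Two derivations of m c g n:
  T ⇒ m Tail n ⇒ m Atom n ⇒ m c g n
  T ⇒ m Tail n ⇒ m Body n ⇒ m c g n

m c g n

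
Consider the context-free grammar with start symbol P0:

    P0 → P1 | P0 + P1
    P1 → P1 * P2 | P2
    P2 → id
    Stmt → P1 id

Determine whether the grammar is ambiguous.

Only P0, P1, P2 are reachable from P0; ignoring the rest: The grammar is stratified — P0 handles '+' (left-recursive), P1 handles '*', P2 atoms. Each operator has a fixed associativity and precedence level, so every string has one parse.

Unambiguous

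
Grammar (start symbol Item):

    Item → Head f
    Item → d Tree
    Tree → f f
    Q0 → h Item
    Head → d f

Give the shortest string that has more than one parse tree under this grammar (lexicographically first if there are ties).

length 3: d f f has 2 parse trees

Two derivations of d f f:
  Item ⇒ Head f ⇒ d f f
  Item ⇒ d Tree ⇒ d f f

d f f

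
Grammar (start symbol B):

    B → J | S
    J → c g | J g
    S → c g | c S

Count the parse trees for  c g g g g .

1

Parse trees for c g g g g:
  [B [J [J [J [J c g] g] g] g]]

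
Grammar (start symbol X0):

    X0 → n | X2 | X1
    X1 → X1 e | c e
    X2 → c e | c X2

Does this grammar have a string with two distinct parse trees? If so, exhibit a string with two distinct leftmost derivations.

Witness: c e

Derivation 1: X0 ⇒ X2 ⇒ c e
Derivation 2: X0 ⇒ X1 ⇒ c e

Two distinct leftmost derivations for the same string.

Ambiguous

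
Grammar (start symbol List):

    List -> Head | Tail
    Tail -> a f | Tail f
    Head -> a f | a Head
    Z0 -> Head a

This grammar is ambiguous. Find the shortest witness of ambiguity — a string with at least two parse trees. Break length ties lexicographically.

length 2: a f has 2 parse trees

Two derivations of a f:
  List ⇒ Head ⇒ a f
  List ⇒ Tail ⇒ a f

a f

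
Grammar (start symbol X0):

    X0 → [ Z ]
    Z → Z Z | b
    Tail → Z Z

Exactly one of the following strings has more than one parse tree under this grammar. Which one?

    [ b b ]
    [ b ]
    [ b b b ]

[ b b b ]

[ b b ]: 1 tree
[ b ]: 1 tree
[ b b b ]: 2 trees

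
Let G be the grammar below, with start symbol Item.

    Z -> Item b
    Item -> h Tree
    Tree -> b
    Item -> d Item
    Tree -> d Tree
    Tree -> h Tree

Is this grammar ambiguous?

(Z is unreachable from Item, so its rules don't affect L(Item).) Each reachable nonterminal has at most one production per leading terminal, and all productions are right-linear; the derivation is determined token-by-token.

Unambiguous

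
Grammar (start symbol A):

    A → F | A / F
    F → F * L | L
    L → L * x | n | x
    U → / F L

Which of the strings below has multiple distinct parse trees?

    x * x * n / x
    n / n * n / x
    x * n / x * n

x * x * n / x

x * x * n / x: 2 trees
n / n * n / x: 1 tree
x * n / x * n: 1 tree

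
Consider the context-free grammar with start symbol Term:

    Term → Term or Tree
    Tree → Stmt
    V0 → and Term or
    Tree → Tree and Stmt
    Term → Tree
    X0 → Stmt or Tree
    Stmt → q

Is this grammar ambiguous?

Unambiguous

(X0, V0 are unreachable from Term, so their rules don't affect L(Term).) Term → Term or Tree | Tree  ;  Tree → Tree and Stmt | Stmt  — a left-associative chain with Stmt at the bottom. Each string factors uniquely by precedence.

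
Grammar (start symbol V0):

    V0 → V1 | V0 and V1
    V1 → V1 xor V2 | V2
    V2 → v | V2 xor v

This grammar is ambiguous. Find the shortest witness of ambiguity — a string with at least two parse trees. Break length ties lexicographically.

v xor v

length 1: no string has ≥2 trees
length 3: v xor v has 2 parse trees

Two derivations of v xor v:
  V0 ⇒ V1 ⇒ V1 xor V2 ⇒ V2 xor V2 ⇒ v xor V2 ⇒ v xor v
  V0 ⇒ V1 ⇒ V2 ⇒ V2 xor v ⇒ v xor v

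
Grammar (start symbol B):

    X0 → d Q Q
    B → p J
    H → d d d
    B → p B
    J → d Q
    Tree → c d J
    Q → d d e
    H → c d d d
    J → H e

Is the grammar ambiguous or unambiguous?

Witness: p d d d e

Derivation 1: B ⇒ p J ⇒ p d Q ⇒ p d d d e
Derivation 2: B ⇒ p J ⇒ p H e ⇒ p d d d e

Two distinct leftmost derivations for the same string.

Ambiguous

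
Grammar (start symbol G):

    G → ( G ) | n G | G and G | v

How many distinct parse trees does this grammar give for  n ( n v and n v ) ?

Parse trees for n ( n v and n v ):
  [G n [G ( [G n [G [G v] and [G n [G v]]]] )]]
  [G n [G ( [G [G n [G v]] and [G n [G v]]] )]]

2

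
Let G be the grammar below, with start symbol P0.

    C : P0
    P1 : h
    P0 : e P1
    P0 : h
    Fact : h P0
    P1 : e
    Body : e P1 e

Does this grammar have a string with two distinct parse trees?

Only P0, P1 are reachable from P0; ignoring the rest: The reachable rules are right-linear with at most one rule per (nonterminal, next-terminal) pair. Each input token forces the next rule, so parsing is deterministic.

Unambiguous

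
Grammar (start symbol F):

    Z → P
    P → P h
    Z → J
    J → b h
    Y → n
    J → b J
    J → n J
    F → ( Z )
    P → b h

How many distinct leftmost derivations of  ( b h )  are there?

2

Parse trees for ( b h ):
  [F ( [Z [P b h]] )]
  [F ( [Z [J b h]] )]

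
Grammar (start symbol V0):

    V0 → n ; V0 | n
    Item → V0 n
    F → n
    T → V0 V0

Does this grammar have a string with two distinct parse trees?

Unambiguous

(Item, F, T are unreachable from V0, so their rules don't affect L(V0).) The reachable grammar is A → atom sep A | atom. Each atom is followed by either the separator (recurse) or end-of-string (stop) — no choice point.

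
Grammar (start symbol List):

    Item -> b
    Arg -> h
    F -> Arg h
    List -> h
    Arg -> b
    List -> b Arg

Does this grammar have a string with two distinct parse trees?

Unambiguous

Only List, Arg are reachable from List; ignoring the rest: Each reachable nonterminal has at most one production per leading terminal, and all productions are right-linear; the derivation is determined token-by-token.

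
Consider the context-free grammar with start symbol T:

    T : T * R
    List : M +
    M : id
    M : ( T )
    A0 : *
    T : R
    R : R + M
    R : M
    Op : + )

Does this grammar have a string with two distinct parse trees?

Unambiguous

(A0, Op, List are unreachable from T, so their rules don't affect L(T).) This is a standard precedence ladder (T over R over M), with each level left-recursive on its own operator ('*' at T, '+' at R). That structure is LR(1), hence unambiguous.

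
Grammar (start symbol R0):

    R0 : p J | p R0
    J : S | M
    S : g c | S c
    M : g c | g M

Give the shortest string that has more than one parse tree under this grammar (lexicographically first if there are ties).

length 3: p g c has 2 parse trees

Two derivations of p g c:
  R0 ⇒ p J ⇒ p S ⇒ p g c
  R0 ⇒ p J ⇒ p M ⇒ p g c

p g c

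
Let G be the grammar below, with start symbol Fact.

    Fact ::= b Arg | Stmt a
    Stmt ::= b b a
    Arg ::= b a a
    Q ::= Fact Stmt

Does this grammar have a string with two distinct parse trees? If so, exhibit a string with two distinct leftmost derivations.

Ambiguous

Witness: b b a a

Derivation 1: Fact ⇒ b Arg ⇒ b b a a
Derivation 2: Fact ⇒ Stmt a ⇒ b b a a

Two distinct leftmost derivations for the same string.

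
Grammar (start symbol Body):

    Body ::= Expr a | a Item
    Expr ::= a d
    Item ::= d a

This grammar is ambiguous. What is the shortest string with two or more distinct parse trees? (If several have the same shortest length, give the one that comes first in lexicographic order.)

length 3: a d a has 2 parse trees

Two derivations of a d a:
  Body ⇒ Expr a ⇒ a d a
  Body ⇒ a Item ⇒ a d a

a d a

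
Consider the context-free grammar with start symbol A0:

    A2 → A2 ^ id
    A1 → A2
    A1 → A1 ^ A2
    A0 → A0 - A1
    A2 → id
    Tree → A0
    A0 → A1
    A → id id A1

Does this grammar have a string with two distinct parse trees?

Ambiguous

Witness: id ^ id

Derivation 1: A0 ⇒ A1 ⇒ A2 ⇒ A2 ^ id ⇒ id ^ id
Derivation 2: A0 ⇒ A1 ⇒ A1 ^ A2 ⇒ A2 ^ A2 ⇒ id ^ A2 ⇒ id ^ id

Two distinct leftmost derivations for the same string.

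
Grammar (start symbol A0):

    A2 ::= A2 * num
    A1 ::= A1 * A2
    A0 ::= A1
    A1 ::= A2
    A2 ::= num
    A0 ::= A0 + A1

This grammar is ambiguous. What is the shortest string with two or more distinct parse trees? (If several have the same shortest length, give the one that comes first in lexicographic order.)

length 1: no string has ≥2 trees
length 3: num * num has 2 parse trees

Two derivations of num * num:
  A0 ⇒ A1 ⇒ A1 * A2 ⇒ A2 * A2 ⇒ num * A2 ⇒ num * num
  A0 ⇒ A1 ⇒ A2 ⇒ A2 * num ⇒ num * num

num * num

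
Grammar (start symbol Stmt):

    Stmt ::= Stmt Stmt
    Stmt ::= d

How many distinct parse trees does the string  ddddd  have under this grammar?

14

Parse trees for ddddd (showing first 6 of 14):
  [Stmt [Stmt d] [Stmt [Stmt d] [Stmt [Stmt d] [Stmt [Stmt d] [Stmt d]]]]]
  [Stmt [Stmt d] [Stmt [Stmt d] [Stmt [Stmt [Stmt d] [Stmt d]] [Stmt d]]]]
  [Stmt [Stmt d] [Stmt [Stmt [Stmt d] [Stmt d]] [Stmt [Stmt d] [Stmt d]]]]
  [Stmt [Stmt d] [Stmt [Stmt [Stmt d] [Stmt [Stmt d] [Stmt d]]] [Stmt d]]]
  [Stmt [Stmt d] [Stmt [Stmt [Stmt [Stmt d] [Stmt d]] [Stmt d]] [Stmt d]]]
  [Stmt [Stmt [Stmt d] [Stmt d]] [Stmt [Stmt d] [Stmt [Stmt d] [Stmt d]]]]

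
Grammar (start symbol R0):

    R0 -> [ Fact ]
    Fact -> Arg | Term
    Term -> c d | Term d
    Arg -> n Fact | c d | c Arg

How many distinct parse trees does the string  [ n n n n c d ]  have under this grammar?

Parse trees for [ n n n n c d ]:
  [R0 [ [Fact [Arg n [Fact [Arg n [Fact [Arg n [Fact [Arg n [Fact [Arg c d]]]]]]]]]] ]]
  [R0 [ [Fact [Arg n [Fact [Arg n [Fact [Arg n [Fact [Arg n [Fact [Term c d]]]]]]]]]] ]]

2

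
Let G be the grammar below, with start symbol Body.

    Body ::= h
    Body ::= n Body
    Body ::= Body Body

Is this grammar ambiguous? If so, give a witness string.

Witness: h h h

Derivation 1: Body ⇒ Body Body ⇒ h Body ⇒ h Body Body ⇒ h h Body ⇒ h h h
Derivation 2: Body ⇒ Body Body ⇒ Body Body Body ⇒ h Body Body ⇒ h h Body ⇒ h h h

Two distinct leftmost derivations for the same string.

Ambiguous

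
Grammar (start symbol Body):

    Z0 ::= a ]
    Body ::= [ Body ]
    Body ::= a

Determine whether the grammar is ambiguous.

Unambiguous

Only Body is reachable from Body; ignoring the rest: Each string is a nest of matched brackets around a single atom. An opening bracket forces the recursive rule; an atom forces the base rule.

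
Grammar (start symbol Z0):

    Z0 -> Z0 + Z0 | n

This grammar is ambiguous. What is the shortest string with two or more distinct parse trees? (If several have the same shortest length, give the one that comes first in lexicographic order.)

length 1: no string has ≥2 trees
length 3: no string has ≥2 trees
length 5: n + n + n has 2 parse trees

Two derivations of n + n + n:
  Z0 ⇒ Z0 + Z0 ⇒ Z0 + Z0 + Z0 ⇒ n + Z0 + Z0 ⇒ n + n + Z0 ⇒ n + n + n
  Z0 ⇒ Z0 + Z0 ⇒ n + Z0 ⇒ n + Z0 + Z0 ⇒ n + n + Z0 ⇒ n + n + n

n + n + n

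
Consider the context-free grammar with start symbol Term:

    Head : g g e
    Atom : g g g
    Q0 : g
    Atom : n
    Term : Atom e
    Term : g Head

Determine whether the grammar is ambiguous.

Ambiguous

Witness: g g g e

Derivation 1: Term ⇒ Atom e ⇒ g g g e
Derivation 2: Term ⇒ g Head ⇒ g g g e

Two distinct leftmost derivations for the same string.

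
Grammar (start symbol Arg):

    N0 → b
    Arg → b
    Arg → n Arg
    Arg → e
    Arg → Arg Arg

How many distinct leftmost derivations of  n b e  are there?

Parse trees for n b e:
  [Arg n [Arg [Arg b] [Arg e]]]
  [Arg [Arg n [Arg b]] [Arg e]]

2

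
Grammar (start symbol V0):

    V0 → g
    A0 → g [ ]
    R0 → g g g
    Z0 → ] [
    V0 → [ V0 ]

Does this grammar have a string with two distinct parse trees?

Unambiguous

(A0, Z0, R0 are unreachable from V0, so their rules don't affect L(V0).) Each string is a nest of matched brackets around a single atom. An opening bracket forces the recursive rule; an atom forces the base rule.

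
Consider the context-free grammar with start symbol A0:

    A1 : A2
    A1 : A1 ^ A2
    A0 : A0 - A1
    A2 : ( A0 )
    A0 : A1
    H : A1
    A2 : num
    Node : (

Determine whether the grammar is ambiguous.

Unambiguous

Only A0, A1, A2 are reachable from A0; ignoring the rest: The grammar is stratified — A0 handles '-' (left-recursive), A1 handles '^', A2 atoms. Each operator has a fixed associativity and precedence level, so every string has one parse.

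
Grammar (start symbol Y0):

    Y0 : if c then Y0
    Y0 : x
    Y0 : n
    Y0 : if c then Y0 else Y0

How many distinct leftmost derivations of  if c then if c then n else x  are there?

Parse trees for if c then if c then n else x:
  [Y0 if c then [Y0 if c then [Y0 n] else [Y0 x]]]
  [Y0 if c then [Y0 if c then [Y0 n]] else [Y0 x]]

2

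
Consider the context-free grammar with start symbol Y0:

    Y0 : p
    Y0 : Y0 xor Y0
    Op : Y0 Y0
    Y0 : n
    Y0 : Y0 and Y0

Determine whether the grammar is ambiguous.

Witness: n and n and n

Derivation 1: Y0 ⇒ Y0 and Y0 ⇒ n and Y0 ⇒ n and Y0 and Y0 ⇒ n and n and Y0 ⇒ n and n and n
Derivation 2: Y0 ⇒ Y0 and Y0 ⇒ Y0 and Y0 and Y0 ⇒ n and Y0 and Y0 ⇒ n and n and Y0 ⇒ n and n and n

Two distinct leftmost derivations for the same string.

Ambiguous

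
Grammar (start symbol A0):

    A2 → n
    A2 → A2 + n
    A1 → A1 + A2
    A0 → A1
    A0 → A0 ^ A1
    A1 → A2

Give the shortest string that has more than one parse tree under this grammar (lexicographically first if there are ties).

length 1: no string has ≥2 trees
length 3: n + n has 2 parse trees

Two derivations of n + n:
  A0 ⇒ A1 ⇒ A1 + A2 ⇒ A2 + A2 ⇒ n + A2 ⇒ n + n
  A0 ⇒ A1 ⇒ A2 ⇒ A2 + n ⇒ n + n

n + n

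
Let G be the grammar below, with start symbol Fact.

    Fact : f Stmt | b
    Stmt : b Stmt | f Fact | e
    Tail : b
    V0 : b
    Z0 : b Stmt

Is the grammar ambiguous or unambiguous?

Unambiguous

Only Fact, Stmt are reachable from Fact; ignoring the rest: Each reachable nonterminal has at most one production per leading terminal, and all productions are right-linear; the derivation is determined token-by-token.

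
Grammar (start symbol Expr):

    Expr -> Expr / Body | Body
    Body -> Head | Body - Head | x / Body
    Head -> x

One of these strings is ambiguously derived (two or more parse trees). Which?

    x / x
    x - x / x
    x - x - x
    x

x / x

x / x: 2 trees
x - x / x: 1 tree
x - x - x: 1 tree
x: 1 tree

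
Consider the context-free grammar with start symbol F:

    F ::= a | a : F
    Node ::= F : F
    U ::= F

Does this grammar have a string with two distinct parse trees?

Unambiguous

(Node, U are unreachable from F, so their rules don't affect L(F).) The reachable grammar is A → atom sep A | atom. Each atom is followed by either the separator (recurse) or end-of-string (stop) — no choice point.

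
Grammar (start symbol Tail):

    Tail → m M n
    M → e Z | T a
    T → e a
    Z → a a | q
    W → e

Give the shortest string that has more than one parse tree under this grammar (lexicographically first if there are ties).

length 4: no string has ≥2 trees
length 5: m e a a n has 2 parse trees

Two derivations of m e a a n:
  Tail ⇒ m M n ⇒ m e Z n ⇒ m e a a n
  Tail ⇒ m M n ⇒ m T a n ⇒ m e a a n

m e a a n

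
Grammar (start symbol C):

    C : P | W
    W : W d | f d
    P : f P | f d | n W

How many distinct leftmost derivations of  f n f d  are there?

1

Parse trees for f n f d:
  [C [P f [P n [W f d]]]]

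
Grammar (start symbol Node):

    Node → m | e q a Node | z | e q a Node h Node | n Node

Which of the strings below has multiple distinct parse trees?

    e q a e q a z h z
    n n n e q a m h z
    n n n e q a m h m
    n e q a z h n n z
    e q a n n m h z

e q a e q a z h z

e q a e q a z h z: 2 trees
n n n e q a m h z: 1 tree
n n n e q a m h m: 1 tree
n e q a z h n n z: 1 tree
e q a n n m h z: 1 tree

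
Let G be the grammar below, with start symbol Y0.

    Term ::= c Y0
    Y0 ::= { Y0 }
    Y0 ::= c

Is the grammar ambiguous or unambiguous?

Unambiguous

(Term is unreachable from Y0, so its rules don't affect L(Y0).) Each string is a nest of matched brackets around a single atom. An opening bracket forces the recursive rule; an atom forces the base rule.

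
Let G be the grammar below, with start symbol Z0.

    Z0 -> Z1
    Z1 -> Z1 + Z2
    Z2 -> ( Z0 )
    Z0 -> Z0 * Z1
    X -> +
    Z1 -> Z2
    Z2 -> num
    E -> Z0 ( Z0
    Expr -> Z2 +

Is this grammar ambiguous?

Unambiguous

Only Z0, Z1, Z2 are reachable from Z0; ignoring the rest: This is a standard precedence ladder (Z0 over Z1 over Z2), with each level left-recursive on its own operator ('*' at Z0, '+' at Z1). That structure is LR(1), hence unambiguous.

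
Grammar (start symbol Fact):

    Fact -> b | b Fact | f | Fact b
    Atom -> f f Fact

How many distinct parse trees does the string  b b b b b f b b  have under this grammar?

21

Parse trees for b b b b b f b b (showing first 6 of 21):
  [Fact b [Fact b [Fact b [Fact b [Fact b [Fact [Fact [Fact f] b] b]]]]]]
  [Fact b [Fact b [Fact b [Fact b [Fact [Fact b [Fact [Fact f] b]] b]]]]]
  [Fact b [Fact b [Fact b [Fact b [Fact [Fact [Fact b [Fact f]] b] b]]]]]
  [Fact b [Fact b [Fact b [Fact [Fact b [Fact b [Fact [Fact f] b]]] b]]]]
  [Fact b [Fact b [Fact b [Fact [Fact b [Fact [Fact b [Fact f]] b]] b]]]]
  [Fact b [Fact b [Fact b [Fact [Fact [Fact b [Fact b [Fact f]]] b] b]]]]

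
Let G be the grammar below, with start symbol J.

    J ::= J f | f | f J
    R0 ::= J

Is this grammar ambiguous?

Witness: f f

Derivation 1: J ⇒ J f ⇒ f f
Derivation 2: J ⇒ f J ⇒ f f

Two distinct leftmost derivations for the same string.

Ambiguous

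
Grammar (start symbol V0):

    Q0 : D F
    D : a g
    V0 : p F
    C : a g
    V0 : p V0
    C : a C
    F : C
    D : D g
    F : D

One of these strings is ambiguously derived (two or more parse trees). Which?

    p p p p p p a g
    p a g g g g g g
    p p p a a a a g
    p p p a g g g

p p p p p p a g: 2 trees
p a g g g g g g: 1 tree
p p p a a a a g: 1 tree
p p p a g g g: 1 tree

p p p p p p a g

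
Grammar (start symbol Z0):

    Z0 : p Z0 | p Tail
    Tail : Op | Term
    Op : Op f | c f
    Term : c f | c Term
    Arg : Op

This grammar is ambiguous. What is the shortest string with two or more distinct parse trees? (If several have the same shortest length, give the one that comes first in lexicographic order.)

length 3: p c f has 2 parse trees

Two derivations of p c f:
  Z0 ⇒ p Tail ⇒ p Op ⇒ p c f
  Z0 ⇒ p Tail ⇒ p Term ⇒ p c f

p c f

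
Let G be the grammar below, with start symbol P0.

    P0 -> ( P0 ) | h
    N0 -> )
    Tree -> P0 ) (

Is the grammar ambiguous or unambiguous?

Unambiguous

(N0, Tree are unreachable from P0, so their rules don't affect L(P0).) Each string is a nest of matched brackets around a single atom. An opening bracket forces the recursive rule; an atom forces the base rule.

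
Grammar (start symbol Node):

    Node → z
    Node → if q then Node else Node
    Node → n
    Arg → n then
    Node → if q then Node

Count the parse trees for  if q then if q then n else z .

2

Parse trees for if q then if q then n else z:
  [Node if q then [Node if q then [Node n]] else [Node z]]
  [Node if q then [Node if q then [Node n] else [Node z]]]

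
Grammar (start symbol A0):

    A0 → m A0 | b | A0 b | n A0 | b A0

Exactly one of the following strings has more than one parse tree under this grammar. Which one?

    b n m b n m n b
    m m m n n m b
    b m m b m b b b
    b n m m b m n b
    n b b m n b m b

b n m b n m n b: 1 tree
m m m n n m b: 1 tree
b m m b m b b b: 29 trees
b n m m b m n b: 1 tree
n b b m n b m b: 1 tree

b m m b m b b b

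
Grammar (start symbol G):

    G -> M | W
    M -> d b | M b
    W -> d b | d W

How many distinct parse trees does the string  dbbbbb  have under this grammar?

1

Parse trees for dbbbbb:
  [G [M [M [M [M [M d b] b] b] b] b]]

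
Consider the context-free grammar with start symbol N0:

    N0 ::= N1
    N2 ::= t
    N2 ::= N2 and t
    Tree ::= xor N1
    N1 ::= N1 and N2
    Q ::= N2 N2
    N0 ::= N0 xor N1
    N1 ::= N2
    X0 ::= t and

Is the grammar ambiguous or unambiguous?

Witness: t and t

Derivation 1: N0 ⇒ N1 ⇒ N1 and N2 ⇒ N2 and N2 ⇒ t and N2 ⇒ t and t
Derivation 2: N0 ⇒ N1 ⇒ N2 ⇒ N2 and t ⇒ t and t

Two distinct leftmost derivations for the same string.

Ambiguous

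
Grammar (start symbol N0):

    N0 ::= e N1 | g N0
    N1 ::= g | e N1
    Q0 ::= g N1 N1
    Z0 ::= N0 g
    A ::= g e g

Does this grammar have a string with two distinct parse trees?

Only N0, N1 are reachable from N0; ignoring the rest: Each reachable nonterminal has at most one production per leading terminal, and all productions are right-linear; the derivation is determined token-by-token.

Unambiguous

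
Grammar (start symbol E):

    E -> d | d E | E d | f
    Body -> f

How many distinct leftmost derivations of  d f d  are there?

2

Parse trees for d f d:
  [E d [E [E f] d]]
  [E [E d [E f]] d]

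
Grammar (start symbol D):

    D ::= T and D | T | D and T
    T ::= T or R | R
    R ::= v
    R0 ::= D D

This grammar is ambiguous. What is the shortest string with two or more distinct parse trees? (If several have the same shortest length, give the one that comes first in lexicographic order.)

v and v

length 1: no string has ≥2 trees
length 3: v and v has 2 parse trees

Two derivations of v and v:
  D ⇒ T and D ⇒ R and D ⇒ v and D ⇒ v and T ⇒ v and R ⇒ v and v
  D ⇒ D and T ⇒ T and T ⇒ R and T ⇒ v and T ⇒ v and R ⇒ v and v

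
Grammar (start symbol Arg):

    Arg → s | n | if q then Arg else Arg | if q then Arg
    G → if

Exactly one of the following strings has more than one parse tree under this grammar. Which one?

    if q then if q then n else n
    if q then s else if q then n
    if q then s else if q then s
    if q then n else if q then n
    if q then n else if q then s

if q then if q then n else n

if q then if q then n else n: 2 trees
if q then s else if q then n: 1 tree
if q then s else if q then s: 1 tree
if q then n else if q then n: 1 tree
if q then n else if q then s: 1 tree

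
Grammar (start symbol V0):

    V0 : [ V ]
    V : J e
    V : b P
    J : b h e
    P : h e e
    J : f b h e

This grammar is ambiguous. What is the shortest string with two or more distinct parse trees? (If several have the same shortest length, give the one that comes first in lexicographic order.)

length 6: [ b h e e ] has 2 parse trees

Two derivations of [ b h e e ]:
  V0 ⇒ [ V ] ⇒ [ J e ] ⇒ [ b h e e ]
  V0 ⇒ [ V ] ⇒ [ b P ] ⇒ [ b h e e ]

[ b h e e ]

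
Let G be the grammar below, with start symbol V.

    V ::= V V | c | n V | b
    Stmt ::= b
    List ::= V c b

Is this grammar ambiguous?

Ambiguous

Witness: b b b

Derivation 1: V ⇒ V V ⇒ V V V ⇒ b V V ⇒ b b V ⇒ b b b
Derivation 2: V ⇒ V V ⇒ b V ⇒ b V V ⇒ b b V ⇒ b b b

Two distinct leftmost derivations for the same string.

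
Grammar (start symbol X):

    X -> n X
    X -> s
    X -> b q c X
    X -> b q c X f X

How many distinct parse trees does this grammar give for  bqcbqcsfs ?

Parse trees for bqcbqcsfs:
  [X b q c [X b q c [X s] f [X s]]]
  [X b q c [X b q c [X s]] f [X s]]

2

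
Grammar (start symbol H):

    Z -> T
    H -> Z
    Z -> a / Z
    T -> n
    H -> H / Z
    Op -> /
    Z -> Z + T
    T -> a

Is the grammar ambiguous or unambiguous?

Ambiguous

Witness: a / a

Derivation 1: H ⇒ Z ⇒ a / Z ⇒ a / T ⇒ a / a
Derivation 2: H ⇒ H / Z ⇒ Z / Z ⇒ T / Z ⇒ a / Z ⇒ a / T ⇒ a / a

Two distinct leftmost derivations for the same string.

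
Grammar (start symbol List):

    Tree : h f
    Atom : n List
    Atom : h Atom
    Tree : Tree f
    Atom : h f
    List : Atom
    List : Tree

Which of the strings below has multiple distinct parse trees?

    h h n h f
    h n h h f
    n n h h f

h h n h f: 2 trees
h n h h f: 1 tree
n n h h f: 1 tree

h h n h f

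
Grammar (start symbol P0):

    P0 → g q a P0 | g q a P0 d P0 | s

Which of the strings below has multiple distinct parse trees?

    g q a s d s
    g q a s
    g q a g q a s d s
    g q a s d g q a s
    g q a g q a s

g q a s d s: 1 tree
g q a s: 1 tree
g q a g q a s d s: 2 trees
g q a s d g q a s: 1 tree
g q a g q a s: 1 tree

g q a g q a s d s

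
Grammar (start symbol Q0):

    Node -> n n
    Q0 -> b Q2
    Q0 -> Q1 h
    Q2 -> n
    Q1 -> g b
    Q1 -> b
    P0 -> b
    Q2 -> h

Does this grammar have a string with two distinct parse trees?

Ambiguous

Witness: b h

Derivation 1: Q0 ⇒ b Q2 ⇒ b h
Derivation 2: Q0 ⇒ Q1 h ⇒ b h

Two distinct leftmost derivations for the same string.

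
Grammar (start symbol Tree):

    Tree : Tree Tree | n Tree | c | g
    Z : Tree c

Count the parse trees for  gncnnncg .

18

Parse trees for gncnnncg (showing first 6 of 18):
  [Tree [Tree g] [Tree [Tree n [Tree c]] [Tree [Tree n [Tree n [Tree n [Tree c]]]] [Tree g]]]]
  [Tree [Tree g] [Tree [Tree n [Tree c]] [Tree n [Tree [Tree n [Tree n [Tree c]]] [Tree g]]]]]
  [Tree [Tree g] [Tree [Tree n [Tree c]] [Tree n [Tree n [Tree [Tree n [Tree c]] [Tree g]]]]]]
  [Tree [Tree g] [Tree [Tree n [Tree c]] [Tree n [Tree n [Tree n [Tree [Tree c] [Tree g]]]]]]]
  [Tree [Tree g] [Tree [Tree [Tree n [Tree c]] [Tree n [Tree n [Tree n [Tree c]]]]] [Tree g]]]
  [Tree [Tree g] [Tree [Tree n [Tree [Tree c] [Tree n [Tree n [Tree n [Tree c]]]]]] [Tree g]]]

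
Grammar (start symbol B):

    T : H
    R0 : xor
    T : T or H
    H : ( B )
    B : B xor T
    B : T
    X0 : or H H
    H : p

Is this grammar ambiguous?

(R0, X0 are unreachable from B, so their rules don't affect L(B).) The grammar is stratified — B handles 'xor' (left-recursive), T handles 'or', H atoms. Each operator has a fixed associativity and precedence level, so every string has one parse.

Unambiguous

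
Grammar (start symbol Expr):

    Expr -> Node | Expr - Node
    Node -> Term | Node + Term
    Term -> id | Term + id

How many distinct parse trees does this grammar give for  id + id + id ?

4

Parse trees for id + id + id:
  [Expr [Node [Term [Term [Term id] + id] + id]]]
  [Expr [Node [Node [Term id]] + [Term [Term id] + id]]]
  [Expr [Node [Node [Term [Term id] + id]] + [Term id]]]
  [Expr [Node [Node [Node [Term id]] + [Term id]] + [Term id]]]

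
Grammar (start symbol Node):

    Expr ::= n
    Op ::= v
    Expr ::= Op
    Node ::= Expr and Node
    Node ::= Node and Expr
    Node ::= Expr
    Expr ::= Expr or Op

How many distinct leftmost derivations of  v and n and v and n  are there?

Parse trees for v and n and v and n:
  [Node [Expr [Op v]] and [Node [Expr n] and [Node [Expr [Op v]] and [Node [Expr n]]]]]
  [Node [Expr [Op v]] and [Node [Expr n] and [Node [Node [Expr [Op v]]] and [Expr n]]]]
  [Node [Expr [Op v]] and [Node [Node [Expr n] and [Node [Expr [Op v]]]] and [Expr n]]]
  [Node [Expr [Op v]] and [Node [Node [Node [Expr n]] and [Expr [Op v]]] and [Expr n]]]
  [Node [Node [Expr [Op v]] and [Node [Expr n] and [Node [Expr [Op v]]]]] and [Expr n]]
  [Node [Node [Expr [Op v]] and [Node [Node [Expr n]] and [Expr [Op v]]]] and [Expr n]]
  [Node [Node [Node [Expr [Op v]] and [Node [Expr n]]] and [Expr [Op v]]] and [Expr n]]
  [Node [Node [Node [Node [Expr [Op v]]] and [Expr n]] and [Expr [Op v]]] and [Expr n]]

8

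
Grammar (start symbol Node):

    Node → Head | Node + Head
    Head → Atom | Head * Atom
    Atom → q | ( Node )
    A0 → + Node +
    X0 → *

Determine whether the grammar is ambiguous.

Only Node, Head, Atom are reachable from Node; ignoring the rest: This is a standard precedence ladder (Node over Head over Atom), with each level left-recursive on its own operator ('+' at Node, '*' at Head). That structure is LR(1), hence unambiguous.

Unambiguous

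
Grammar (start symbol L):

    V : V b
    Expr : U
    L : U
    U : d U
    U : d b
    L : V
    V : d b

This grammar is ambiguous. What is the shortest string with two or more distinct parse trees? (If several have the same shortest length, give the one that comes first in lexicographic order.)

d b

length 2: d b has 2 parse trees

Two derivations of d b:
  L ⇒ U ⇒ d b
  L ⇒ V ⇒ d b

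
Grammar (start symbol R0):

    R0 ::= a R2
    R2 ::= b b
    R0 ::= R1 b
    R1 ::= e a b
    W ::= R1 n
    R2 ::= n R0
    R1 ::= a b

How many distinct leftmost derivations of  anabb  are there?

2

Parse trees for anabb:
  [R0 a [R2 n [R0 a [R2 b b]]]]
  [R0 a [R2 n [R0 [R1 a b] b]]]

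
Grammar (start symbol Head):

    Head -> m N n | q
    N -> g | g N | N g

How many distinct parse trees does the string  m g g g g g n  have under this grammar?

16

Parse trees for m g g g g g n (showing first 6 of 16):
  [Head m [N g [N g [N g [N g [N g]]]]] n]
  [Head m [N g [N g [N g [N [N g] g]]]] n]
  [Head m [N g [N g [N [N g [N g]] g]]] n]
  [Head m [N g [N g [N [N [N g] g] g]]] n]
  [Head m [N g [N [N g [N g [N g]]] g]] n]
  [Head m [N g [N [N g [N [N g] g]] g]] n]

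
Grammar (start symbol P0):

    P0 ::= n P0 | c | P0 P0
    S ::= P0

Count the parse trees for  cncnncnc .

Parse trees for cncnncnc (showing first 6 of 15):
  [P0 [P0 c] [P0 n [P0 [P0 c] [P0 n [P0 n [P0 [P0 c] [P0 n [P0 c]]]]]]]]
  [P0 [P0 c] [P0 n [P0 [P0 c] [P0 n [P0 [P0 n [P0 c]] [P0 n [P0 c]]]]]]]
  [P0 [P0 c] [P0 n [P0 [P0 c] [P0 [P0 n [P0 n [P0 c]]] [P0 n [P0 c]]]]]]
  [P0 [P0 c] [P0 n [P0 [P0 [P0 c] [P0 n [P0 n [P0 c]]]] [P0 n [P0 c]]]]]
  [P0 [P0 c] [P0 [P0 n [P0 c]] [P0 n [P0 n [P0 [P0 c] [P0 n [P0 c]]]]]]]
  [P0 [P0 c] [P0 [P0 n [P0 c]] [P0 n [P0 [P0 n [P0 c]] [P0 n [P0 c]]]]]]

15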